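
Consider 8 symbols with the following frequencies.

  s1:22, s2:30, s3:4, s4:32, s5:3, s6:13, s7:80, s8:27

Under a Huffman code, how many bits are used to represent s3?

6

Huffman merges, smallest pair first:
merge s5(3) and s3(4): 7
merge 7 and s6(13): 20
merge 20 and s1(22): 42
merge s8(27) and s2(30): 57
merge s4(32) and 42: 74
merge 57 and 74: 131
merge s7(80) and 131: 211
s3's leaf is at depth 6, giving a 6-bit codeword.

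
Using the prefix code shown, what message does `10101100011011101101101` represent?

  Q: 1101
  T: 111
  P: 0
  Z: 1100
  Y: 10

YYZPQQYQ

Read left to right; each codeword is recognised as soon as it completes (prefix code):
  10→Y | 10→Y | 1100→Z | 0→P | 1101→Q | 1101→Q | 10→Y | 1101→Q
Decoded message: YYZPQQYQ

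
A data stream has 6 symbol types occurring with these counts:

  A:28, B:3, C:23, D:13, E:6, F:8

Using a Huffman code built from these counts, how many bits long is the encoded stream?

188

Build the Huffman tree bottom-up:
merge B(3) and E(6): 9
merge F(8) and 9: 17
merge D(13) and 17: 30
merge C(23) and A(28): 51
merge 30 and 51: 81
Each symbol's bit-cost is frequency × depth; summing gives 188 bits (equivalently 9 + 17 + 30 + 51 + 81).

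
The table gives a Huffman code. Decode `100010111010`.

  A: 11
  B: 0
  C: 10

CBBCACC

Read left to right; each codeword is recognised as soon as it completes (prefix code):
  10→C | 0→B | 0→B | 10→C | 11→A | 10→C | 10→C
Decoded message: CBBCACC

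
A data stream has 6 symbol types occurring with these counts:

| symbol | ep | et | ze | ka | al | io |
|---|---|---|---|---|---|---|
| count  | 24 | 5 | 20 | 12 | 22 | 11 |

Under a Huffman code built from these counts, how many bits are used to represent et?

Huffman merges, smallest pair first:
et(5) + io(11) → 16
ka(12) + 16 → 28
ze(20) + al(22) → 42
ep(24) + 28 → 52
42 + 52 → 94
et's leaf is at depth 4, giving a 4-bit codeword.

4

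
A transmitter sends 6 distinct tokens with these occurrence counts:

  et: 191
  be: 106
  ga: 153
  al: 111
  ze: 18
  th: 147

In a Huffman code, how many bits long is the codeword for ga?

Repeatedly merge the two smallest:
ze(18) + be(106) → 124
al(111) + 124 → 235
th(147) + ga(153) → 300
et(191) + 235 → 426
300 + 426 → 726
ga sits 2 levels below the root, so its codeword is 2 bits.

2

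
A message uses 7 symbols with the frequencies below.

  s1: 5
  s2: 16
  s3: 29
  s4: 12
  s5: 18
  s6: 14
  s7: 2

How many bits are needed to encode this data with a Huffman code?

Build the Huffman tree bottom-up:
s7(2) + s1(5) → 7
7 + s4(12) → 19
s6(14) + s2(16) → 30
s5(18) + 19 → 37
s3(29) + 30 → 59
37 + 59 → 96
Total encoded bits = sum of merged weights = 7 + 19 + 30 + 37 + 59 + 96 = 248.

248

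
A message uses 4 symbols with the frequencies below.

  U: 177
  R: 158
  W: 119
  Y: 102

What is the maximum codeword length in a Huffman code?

2

Merge the two lowest-weight nodes at each step:
combine Y(102), W(119) → 221
combine R(158), U(177) → 335
combine 221, 335 → 556
The first pair merged (Y, W) ends up deepest, at depth 2.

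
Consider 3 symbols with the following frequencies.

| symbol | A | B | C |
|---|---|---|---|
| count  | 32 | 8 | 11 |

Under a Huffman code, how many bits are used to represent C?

2

Build the tree from the bottom:
B(8) + C(11) → 19
19 + A(32) → 51
C sits 2 levels below the root, so its codeword is 2 bits.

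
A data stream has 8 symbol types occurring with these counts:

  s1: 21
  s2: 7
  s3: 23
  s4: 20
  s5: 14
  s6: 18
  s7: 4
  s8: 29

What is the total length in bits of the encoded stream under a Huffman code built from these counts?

Greedily combine the two least-frequent nodes:
combine s7(4), s2(7) → 11
combine 11, s5(14) → 25
combine s6(18), s4(20) → 38
combine s1(21), s3(23) → 44
combine 25, s8(29) → 54
combine 38, 44 → 82
combine 54, 82 → 136
Total encoded bits = sum of merged weights = 11 + 25 + 38 + 44 + 54 + 82 + 136 = 390.

390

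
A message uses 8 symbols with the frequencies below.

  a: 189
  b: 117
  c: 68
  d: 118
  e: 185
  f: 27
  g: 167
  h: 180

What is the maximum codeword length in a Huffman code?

Merge the two lowest-weight nodes at each step:
f(27) + c(68) → 95
95 + b(117) → 212
d(118) + g(167) → 285
h(180) + e(185) → 365
a(189) + 212 → 401
285 + 365 → 650
401 + 650 → 1051
The first pair merged (f, c) ends up deepest, at depth 4.

4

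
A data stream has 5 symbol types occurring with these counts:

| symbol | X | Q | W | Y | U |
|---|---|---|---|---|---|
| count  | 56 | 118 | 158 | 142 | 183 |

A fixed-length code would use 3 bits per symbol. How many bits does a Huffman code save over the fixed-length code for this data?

Fixed-length: 3 bits × 657 symbols = 1971 bits.
Huffman merges:
merge X(56) and Q(118): 174
merge Y(142) and W(158): 300
merge 174 and U(183): 357
merge 300 and 357: 657
Huffman total = 174 + 300 + 357 + 657 = 1488 bits.
Saving = 1971 − 1488 = 483 bits.

483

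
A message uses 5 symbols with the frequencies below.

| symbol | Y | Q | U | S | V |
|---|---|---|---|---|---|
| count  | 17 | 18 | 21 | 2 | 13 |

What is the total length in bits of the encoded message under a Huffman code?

157

Greedily combine the two least-frequent nodes:
combine S(2), V(13) → 15
combine 15, Y(17) → 32
combine Q(18), U(21) → 39
combine 32, 39 → 71
Total encoded bits = sum of merged weights = 15 + 32 + 39 + 71 = 157.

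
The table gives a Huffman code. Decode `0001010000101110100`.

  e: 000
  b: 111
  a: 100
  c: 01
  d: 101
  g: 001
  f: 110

Read left to right; each codeword is recognised as soon as it completes (prefix code):
  000→e | 101→d | 000→e | 01→c | 01→c | 110→f | 100→a
Decoded message: edeccfa

edeccfa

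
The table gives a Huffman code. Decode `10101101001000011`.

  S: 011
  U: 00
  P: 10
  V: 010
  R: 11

PPRVVUS

Read left to right; each codeword is recognised as soon as it completes (prefix code):
  10→P | 10→P | 11→R | 010→V | 010→V | 00→U | 011→S
Decoded message: PPRVVUS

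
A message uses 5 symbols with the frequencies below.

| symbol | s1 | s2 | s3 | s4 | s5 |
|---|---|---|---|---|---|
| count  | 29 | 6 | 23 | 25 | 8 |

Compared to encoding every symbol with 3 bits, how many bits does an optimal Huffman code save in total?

77

Fixed-length: 3 bits × 91 symbols = 273 bits.
Huffman merges:
s2(6) + s5(8) → 14
14 + s3(23) → 37
s4(25) + s1(29) → 54
37 + 54 → 91
Huffman total = 14 + 37 + 54 + 91 = 196 bits.
Saving = 273 − 196 = 77 bits.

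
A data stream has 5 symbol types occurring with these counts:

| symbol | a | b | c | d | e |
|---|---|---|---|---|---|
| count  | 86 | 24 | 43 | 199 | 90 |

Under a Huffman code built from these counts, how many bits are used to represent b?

Build the tree from the bottom:
merge b(24) and c(43): 67
merge 67 and a(86): 153
merge e(90) and 153: 243
merge d(199) and 243: 442
b sits 4 levels below the root, so its codeword is 4 bits.

4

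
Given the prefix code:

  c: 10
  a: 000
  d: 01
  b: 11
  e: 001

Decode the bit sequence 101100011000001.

Read left to right; each codeword is recognised as soon as it completes (prefix code):
  10→c | 11→b | 000→a | 11→b | 000→a | 001→e
Decoded message: cbabae

cbabae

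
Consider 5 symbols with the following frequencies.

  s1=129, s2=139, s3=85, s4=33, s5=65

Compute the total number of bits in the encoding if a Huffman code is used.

Build the Huffman tree bottom-up:
merge s4(33) and s5(65): 98
merge s3(85) and 98: 183
merge s1(129) and s2(139): 268
merge 183 and 268: 451
The encoded length is the sum of every internal node's weight: 98 + 183 + 268 + 451 = 1000 bits.

1000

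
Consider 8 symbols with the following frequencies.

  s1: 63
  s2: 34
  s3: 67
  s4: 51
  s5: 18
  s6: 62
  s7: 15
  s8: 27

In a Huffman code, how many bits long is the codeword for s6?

Build the tree from the bottom:
merge s7(15) and s5(18): 33
merge s8(27) and 33: 60
merge s2(34) and s4(51): 85
merge 60 and s6(62): 122
merge s1(63) and s3(67): 130
merge 85 and 122: 207
merge 130 and 207: 337
s6's leaf is at depth 3, giving a 3-bit codeword.

3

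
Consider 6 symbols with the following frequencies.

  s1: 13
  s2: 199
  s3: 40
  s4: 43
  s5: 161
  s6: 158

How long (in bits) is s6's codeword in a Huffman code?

2

Repeatedly merge the two smallest:
s1(13) + s3(40) → 53
s4(43) + 53 → 96
96 + s6(158) → 254
s5(161) + s2(199) → 360
254 + 360 → 614
The subtree containing s6 is merged 2 times, so code length = 2.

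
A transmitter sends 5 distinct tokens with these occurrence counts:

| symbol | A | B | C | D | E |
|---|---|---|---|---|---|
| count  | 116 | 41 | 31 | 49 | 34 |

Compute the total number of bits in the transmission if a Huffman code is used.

581

Greedily combine the two least-frequent nodes:
C(31) + E(34) → 65
B(41) + D(49) → 90
65 + 90 → 155
A(116) + 155 → 271
The encoded length is the sum of every internal node's weight: 65 + 90 + 155 + 271 = 581 bits.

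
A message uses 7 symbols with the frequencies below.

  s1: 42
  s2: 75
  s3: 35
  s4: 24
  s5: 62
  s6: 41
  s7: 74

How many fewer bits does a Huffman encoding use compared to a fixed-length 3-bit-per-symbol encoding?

90

Fixed-length: 3 bits × 353 symbols = 1059 bits.
Huffman merges:
merge s4(24) and s3(35): 59
merge s6(41) and s1(42): 83
merge 59 and s5(62): 121
merge s7(74) and s2(75): 149
merge 83 and 121: 204
merge 149 and 204: 353
Huffman total = 59 + 83 + 121 + 149 + 204 + 353 = 969 bits.
Saving = 1059 − 969 = 90 bits.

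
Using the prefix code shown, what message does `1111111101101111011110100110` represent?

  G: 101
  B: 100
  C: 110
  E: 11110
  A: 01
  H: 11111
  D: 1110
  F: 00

HDCEEBC

Read left to right; each codeword is recognised as soon as it completes (prefix code):
  11111→H | 1110→D | 110→C | 11110→E | 11110→E | 100→B | 110→C
Decoded message: HDCEEBC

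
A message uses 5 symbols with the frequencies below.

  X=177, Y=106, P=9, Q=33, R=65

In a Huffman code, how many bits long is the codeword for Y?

2

Repeatedly merge the two smallest:
P(9) + Q(33) → 42
42 + R(65) → 107
Y(106) + 107 → 213
X(177) + 213 → 390
Y sits 2 levels below the root, so its codeword is 2 bits.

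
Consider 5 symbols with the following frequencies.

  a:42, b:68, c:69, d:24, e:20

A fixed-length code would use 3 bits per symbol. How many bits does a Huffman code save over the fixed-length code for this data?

Fixed-length: 3 bits × 223 symbols = 669 bits.
Huffman merges:
merge e(20) and d(24): 44
merge a(42) and 44: 86
merge b(68) and c(69): 137
merge 86 and 137: 223
Huffman total = 44 + 86 + 137 + 223 = 490 bits.
Saving = 669 − 490 = 179 bits.

179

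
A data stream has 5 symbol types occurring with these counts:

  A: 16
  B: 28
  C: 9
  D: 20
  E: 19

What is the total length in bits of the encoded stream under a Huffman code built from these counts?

Greedily combine the two least-frequent nodes:
combine C(9), A(16) → 25
combine E(19), D(20) → 39
combine 25, B(28) → 53
combine 39, 53 → 92
The encoded length is the sum of every internal node's weight: 25 + 39 + 53 + 92 = 209 bits.

209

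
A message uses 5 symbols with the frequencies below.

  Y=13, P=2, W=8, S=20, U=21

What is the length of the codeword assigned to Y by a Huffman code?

Huffman merges, smallest pair first:
P(2) + W(8) → 10
10 + Y(13) → 23
S(20) + U(21) → 41
23 + 41 → 64
Y sits 2 levels below the root, so its codeword is 2 bits.

2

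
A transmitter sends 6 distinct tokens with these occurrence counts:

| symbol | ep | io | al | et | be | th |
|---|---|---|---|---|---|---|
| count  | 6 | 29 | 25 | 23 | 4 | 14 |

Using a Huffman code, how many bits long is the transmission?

236

Greedily combine the two least-frequent nodes:
be(4) + ep(6) → 10
10 + th(14) → 24
et(23) + 24 → 47
al(25) + io(29) → 54
47 + 54 → 101
The encoded length is the sum of every internal node's weight: 10 + 24 + 47 + 54 + 101 = 236 bits.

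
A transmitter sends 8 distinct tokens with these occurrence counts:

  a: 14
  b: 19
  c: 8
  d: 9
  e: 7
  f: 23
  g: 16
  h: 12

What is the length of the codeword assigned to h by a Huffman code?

Build the tree from the bottom:
merge e(7) and c(8): 15
merge d(9) and h(12): 21
merge a(14) and 15: 29
merge g(16) and b(19): 35
merge 21 and f(23): 44
merge 29 and 35: 64
merge 44 and 64: 108
h sits 3 levels below the root, so its codeword is 3 bits.

3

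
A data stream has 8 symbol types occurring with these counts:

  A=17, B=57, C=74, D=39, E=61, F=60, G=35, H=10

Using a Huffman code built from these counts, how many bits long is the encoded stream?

Build the Huffman tree bottom-up:
combine H(10), A(17) → 27
combine 27, G(35) → 62
combine D(39), B(57) → 96
combine F(60), E(61) → 121
combine 62, C(74) → 136
combine 96, 121 → 217
combine 136, 217 → 353
The encoded length is the sum of every internal node's weight: 27 + 62 + 96 + 121 + 136 + 217 + 353 = 1012 bits.

1012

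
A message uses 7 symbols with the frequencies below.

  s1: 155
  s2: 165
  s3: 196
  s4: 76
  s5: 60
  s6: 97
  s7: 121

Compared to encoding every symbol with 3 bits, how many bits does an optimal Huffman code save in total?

225

Fixed-length: 3 bits × 870 symbols = 2610 bits.
Huffman merges:
combine s5(60), s4(76) → 136
combine s6(97), s7(121) → 218
combine 136, s1(155) → 291
combine s2(165), s3(196) → 361
combine 218, 291 → 509
combine 361, 509 → 870
Huffman total = 136 + 218 + 291 + 361 + 509 + 870 = 2385 bits.
Saving = 2610 − 2385 = 225 bits.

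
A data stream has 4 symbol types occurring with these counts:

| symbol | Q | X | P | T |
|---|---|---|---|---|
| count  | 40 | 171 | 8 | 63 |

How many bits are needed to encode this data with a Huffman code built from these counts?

441

Build the Huffman tree bottom-up:
combine P(8), Q(40) → 48
combine 48, T(63) → 111
combine 111, X(171) → 282
Total encoded bits = sum of merged weights = 48 + 111 + 282 = 441.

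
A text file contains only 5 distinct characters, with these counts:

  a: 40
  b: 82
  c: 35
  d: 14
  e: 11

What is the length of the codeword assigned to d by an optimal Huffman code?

Build the tree from the bottom:
merge e(11) and d(14): 25
merge 25 and c(35): 60
merge a(40) and 60: 100
merge b(82) and 100: 182
d's leaf is at depth 4, giving a 4-bit codeword.

4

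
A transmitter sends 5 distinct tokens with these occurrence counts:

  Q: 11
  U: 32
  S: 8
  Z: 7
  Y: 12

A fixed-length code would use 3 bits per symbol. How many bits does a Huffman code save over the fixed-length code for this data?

Fixed-length: 3 bits × 70 symbols = 210 bits.
Huffman merges:
combine Z(7), S(8) → 15
combine Q(11), Y(12) → 23
combine 15, 23 → 38
combine U(32), 38 → 70
Huffman total = 15 + 23 + 38 + 70 = 146 bits.
Saving = 210 − 146 = 64 bits.

64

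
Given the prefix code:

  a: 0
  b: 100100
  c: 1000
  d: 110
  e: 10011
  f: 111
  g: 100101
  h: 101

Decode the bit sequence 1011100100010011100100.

hdaceb

Read left to right; each codeword is recognised as soon as it completes (prefix code):
  101→h | 110→d | 0→a | 1000→c | 10011→e | 100100→b
Decoded message: hdaceb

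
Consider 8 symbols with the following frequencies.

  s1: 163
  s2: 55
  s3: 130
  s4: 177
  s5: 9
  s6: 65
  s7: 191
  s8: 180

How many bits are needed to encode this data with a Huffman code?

2732

Greedily combine the two least-frequent nodes:
combine s5(9), s2(55) → 64
combine 64, s6(65) → 129
combine 129, s3(130) → 259
combine s1(163), s4(177) → 340
combine s8(180), s7(191) → 371
combine 259, 340 → 599
combine 371, 599 → 970
Each symbol's bit-cost is frequency × depth; summing gives 2732 bits (equivalently 64 + 129 + 259 + 340 + 371 + 599 + 970).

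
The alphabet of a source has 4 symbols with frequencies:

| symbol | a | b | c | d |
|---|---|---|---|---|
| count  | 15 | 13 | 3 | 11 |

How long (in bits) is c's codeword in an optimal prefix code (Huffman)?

3

Repeatedly merge the two smallest:
merge c(3) and d(11): 14
merge b(13) and 14: 27
merge a(15) and 27: 42
The subtree containing c is merged 3 times, so code length = 3.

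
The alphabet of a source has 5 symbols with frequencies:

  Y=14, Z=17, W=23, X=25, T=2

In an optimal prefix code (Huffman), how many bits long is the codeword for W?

Huffman merges, smallest pair first:
merge T(2) and Y(14): 16
merge 16 and Z(17): 33
merge W(23) and X(25): 48
merge 33 and 48: 81
W sits 2 levels below the root, so its codeword is 2 bits.

2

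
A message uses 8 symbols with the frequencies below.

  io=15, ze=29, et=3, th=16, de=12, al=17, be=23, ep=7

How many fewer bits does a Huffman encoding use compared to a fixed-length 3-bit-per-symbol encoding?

20

Fixed-length: 3 bits × 122 symbols = 366 bits.
Huffman merges:
merge et(3) and ep(7): 10
merge 10 and de(12): 22
merge io(15) and th(16): 31
merge al(17) and 22: 39
merge be(23) and ze(29): 52
merge 31 and 39: 70
merge 52 and 70: 122
Huffman total = 10 + 22 + 31 + 39 + 52 + 70 + 122 = 346 bits.
Saving = 366 − 346 = 20 bits.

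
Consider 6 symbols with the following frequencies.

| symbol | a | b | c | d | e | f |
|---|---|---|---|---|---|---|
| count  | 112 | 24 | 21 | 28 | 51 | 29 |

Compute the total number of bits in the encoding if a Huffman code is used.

Build the Huffman tree bottom-up:
combine c(21), b(24) → 45
combine d(28), f(29) → 57
combine 45, e(51) → 96
combine 57, 96 → 153
combine a(112), 153 → 265
Each symbol's bit-cost is frequency × depth; summing gives 616 bits (equivalently 45 + 57 + 96 + 153 + 265).

616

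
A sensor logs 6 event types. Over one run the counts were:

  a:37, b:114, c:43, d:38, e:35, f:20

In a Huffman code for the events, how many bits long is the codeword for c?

Repeatedly merge the two smallest:
combine f(20), e(35) → 55
combine a(37), d(38) → 75
combine c(43), 55 → 98
combine 75, 98 → 173
combine b(114), 173 → 287
c's leaf is at depth 3, giving a 3-bit codeword.

3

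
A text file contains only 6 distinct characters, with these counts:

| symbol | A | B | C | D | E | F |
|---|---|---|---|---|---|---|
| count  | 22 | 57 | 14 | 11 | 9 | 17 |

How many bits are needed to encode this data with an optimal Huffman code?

Build the Huffman tree bottom-up:
merge E(9) and D(11): 20
merge C(14) and F(17): 31
merge 20 and A(22): 42
merge 31 and 42: 73
merge B(57) and 73: 130
Total encoded bits = sum of merged weights = 20 + 31 + 42 + 73 + 130 = 296.

296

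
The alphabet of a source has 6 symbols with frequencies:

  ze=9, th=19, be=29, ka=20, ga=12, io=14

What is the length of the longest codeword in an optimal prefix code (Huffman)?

3

Merge the two lowest-weight nodes at each step:
combine ze(9), ga(12) → 21
combine io(14), th(19) → 33
combine ka(20), 21 → 41
combine be(29), 33 → 62
combine 41, 62 → 103
The rarest symbols sit at the bottom; the longest codeword is 3 bits.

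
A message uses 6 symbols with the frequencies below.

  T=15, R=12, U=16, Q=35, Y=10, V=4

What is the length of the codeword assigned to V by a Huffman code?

4

Repeatedly merge the two smallest:
combine V(4), Y(10) → 14
combine R(12), 14 → 26
combine T(15), U(16) → 31
combine 26, 31 → 57
combine Q(35), 57 → 92
The subtree containing V is merged 4 times, so code length = 4.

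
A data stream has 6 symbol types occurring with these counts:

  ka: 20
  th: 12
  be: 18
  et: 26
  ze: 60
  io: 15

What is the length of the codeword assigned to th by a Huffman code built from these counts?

Build the tree from the bottom:
th(12) + io(15) → 27
be(18) + ka(20) → 38
et(26) + 27 → 53
38 + 53 → 91
ze(60) + 91 → 151
th sits 4 levels below the root, so its codeword is 4 bits.

4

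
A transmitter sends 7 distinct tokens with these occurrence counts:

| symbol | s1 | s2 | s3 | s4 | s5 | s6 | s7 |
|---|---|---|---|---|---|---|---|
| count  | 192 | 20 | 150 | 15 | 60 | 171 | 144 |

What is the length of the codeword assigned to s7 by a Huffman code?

3

Repeatedly merge the two smallest:
s4(15) + s2(20) → 35
35 + s5(60) → 95
95 + s7(144) → 239
s3(150) + s6(171) → 321
s1(192) + 239 → 431
321 + 431 → 752
s7 sits 3 levels below the root, so its codeword is 3 bits.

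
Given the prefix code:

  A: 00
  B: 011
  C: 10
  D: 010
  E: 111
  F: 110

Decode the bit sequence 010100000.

DCAA

Read left to right; each codeword is recognised as soon as it completes (prefix code):
  010→D | 10→C | 00→A | 00→A
Decoded message: DCAA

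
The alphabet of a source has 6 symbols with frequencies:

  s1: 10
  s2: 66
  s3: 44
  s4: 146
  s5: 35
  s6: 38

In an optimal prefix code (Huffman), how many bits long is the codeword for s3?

Huffman merges, smallest pair first:
combine s1(10), s5(35) → 45
combine s6(38), s3(44) → 82
combine 45, s2(66) → 111
combine 82, 111 → 193
combine s4(146), 193 → 339
The subtree containing s3 is merged 3 times, so code length = 3.

3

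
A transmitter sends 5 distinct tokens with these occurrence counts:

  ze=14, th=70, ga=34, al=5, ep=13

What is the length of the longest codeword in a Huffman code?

4

Merge the two lowest-weight nodes at each step:
al(5) + ep(13) → 18
ze(14) + 18 → 32
32 + ga(34) → 66
66 + th(70) → 136
The rarest symbols sit at the bottom; the longest codeword is 4 bits.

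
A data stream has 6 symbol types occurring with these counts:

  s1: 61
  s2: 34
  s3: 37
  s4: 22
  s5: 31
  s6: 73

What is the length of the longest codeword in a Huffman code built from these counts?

Merge the two lowest-weight nodes at each step:
s4(22) + s5(31) → 53
s2(34) + s3(37) → 71
53 + s1(61) → 114
71 + s6(73) → 144
114 + 144 → 258
The first pair merged (s4, s5) ends up deepest, at depth 3.

3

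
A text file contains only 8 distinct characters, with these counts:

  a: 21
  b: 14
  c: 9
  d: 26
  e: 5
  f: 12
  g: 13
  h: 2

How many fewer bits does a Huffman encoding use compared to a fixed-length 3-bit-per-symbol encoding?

Fixed-length: 3 bits × 102 symbols = 306 bits.
Huffman merges:
combine h(2), e(5) → 7
combine 7, c(9) → 16
combine f(12), g(13) → 25
combine b(14), 16 → 30
combine a(21), 25 → 46
combine d(26), 30 → 56
combine 46, 56 → 102
Huffman total = 7 + 16 + 25 + 30 + 46 + 56 + 102 = 282 bits.
Saving = 306 − 282 = 24 bits.

24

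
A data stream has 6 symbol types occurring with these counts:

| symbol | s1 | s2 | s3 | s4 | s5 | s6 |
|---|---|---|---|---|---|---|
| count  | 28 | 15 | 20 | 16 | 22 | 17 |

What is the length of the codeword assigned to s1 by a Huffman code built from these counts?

Huffman merges, smallest pair first:
merge s2(15) and s4(16): 31
merge s6(17) and s3(20): 37
merge s5(22) and s1(28): 50
merge 31 and 37: 68
merge 50 and 68: 118
s1's leaf is at depth 2, giving a 2-bit codeword.

2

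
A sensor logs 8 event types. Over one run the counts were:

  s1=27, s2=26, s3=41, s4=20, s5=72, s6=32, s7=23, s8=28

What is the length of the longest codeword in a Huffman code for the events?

Merge the two lowest-weight nodes at each step:
s4(20) + s7(23) → 43
s2(26) + s1(27) → 53
s8(28) + s6(32) → 60
s3(41) + 43 → 84
53 + 60 → 113
s5(72) + 84 → 156
113 + 156 → 269
The rarest symbols sit at the bottom; the longest codeword is 4 bits.

4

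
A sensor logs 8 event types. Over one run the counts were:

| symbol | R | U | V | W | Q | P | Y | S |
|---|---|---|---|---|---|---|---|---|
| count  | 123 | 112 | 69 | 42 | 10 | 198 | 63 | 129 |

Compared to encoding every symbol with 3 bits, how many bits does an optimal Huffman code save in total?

Fixed-length: 3 bits × 746 symbols = 2238 bits.
Huffman merges:
merge Q(10) and W(42): 52
merge 52 and Y(63): 115
merge V(69) and U(112): 181
merge 115 and R(123): 238
merge S(129) and 181: 310
merge P(198) and 238: 436
merge 310 and 436: 746
Huffman total = 52 + 115 + 181 + 238 + 310 + 436 + 746 = 2078 bits.
Saving = 2238 − 2078 = 160 bits.

160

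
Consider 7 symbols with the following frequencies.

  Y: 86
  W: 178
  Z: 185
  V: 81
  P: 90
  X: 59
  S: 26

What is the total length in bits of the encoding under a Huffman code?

Greedily combine the two least-frequent nodes:
merge S(26) and X(59): 85
merge V(81) and 85: 166
merge Y(86) and P(90): 176
merge 166 and 176: 342
merge W(178) and Z(185): 363
merge 342 and 363: 705
Each symbol's bit-cost is frequency × depth; summing gives 1837 bits (equivalently 85 + 166 + 176 + 342 + 363 + 705).

1837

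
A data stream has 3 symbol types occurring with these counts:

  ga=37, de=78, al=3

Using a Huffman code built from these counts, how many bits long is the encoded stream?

Greedily combine the two least-frequent nodes:
combine al(3), ga(37) → 40
combine 40, de(78) → 118
Each symbol's bit-cost is frequency × depth; summing gives 158 bits (equivalently 40 + 118).

158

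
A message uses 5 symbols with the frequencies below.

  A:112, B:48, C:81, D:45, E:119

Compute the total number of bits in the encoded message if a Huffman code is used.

Merge the two smallest weights repeatedly:
D(45) + B(48) → 93
C(81) + 93 → 174
A(112) + E(119) → 231
174 + 231 → 405
Total encoded bits = sum of merged weights = 93 + 174 + 231 + 405 = 903.

903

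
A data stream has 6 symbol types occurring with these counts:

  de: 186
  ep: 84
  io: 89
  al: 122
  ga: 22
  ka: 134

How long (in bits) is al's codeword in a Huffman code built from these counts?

2

Huffman merges, smallest pair first:
merge ga(22) and ep(84): 106
merge io(89) and 106: 195
merge al(122) and ka(134): 256
merge de(186) and 195: 381
merge 256 and 381: 637
al sits 2 levels below the root, so its codeword is 2 bits.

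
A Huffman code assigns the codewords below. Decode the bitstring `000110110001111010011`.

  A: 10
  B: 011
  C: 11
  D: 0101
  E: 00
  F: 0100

Read left to right; each codeword is recognised as soon as it completes (prefix code):
  00→E | 011→B | 011→B | 00→E | 011→B | 11→C | 0100→F | 11→C
Decoded message: EBBEBCFC

EBBEBCFC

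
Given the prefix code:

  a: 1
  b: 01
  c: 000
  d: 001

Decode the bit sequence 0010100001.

dbcb

Read left to right; each codeword is recognised as soon as it completes (prefix code):
  001→d | 01→b | 000→c | 01→b
Decoded message: dbcb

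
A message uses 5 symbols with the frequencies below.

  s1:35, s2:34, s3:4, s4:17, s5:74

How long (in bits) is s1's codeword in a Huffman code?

2

Huffman merges, smallest pair first:
combine s3(4), s4(17) → 21
combine 21, s2(34) → 55
combine s1(35), 55 → 90
combine s5(74), 90 → 164
s1 sits 2 levels below the root, so its codeword is 2 bits.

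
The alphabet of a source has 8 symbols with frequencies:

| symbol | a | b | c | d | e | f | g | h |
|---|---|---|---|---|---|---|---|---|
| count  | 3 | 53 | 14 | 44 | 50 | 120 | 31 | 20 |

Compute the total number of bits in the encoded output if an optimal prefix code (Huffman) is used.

Build the Huffman tree bottom-up:
merge a(3) and c(14): 17
merge 17 and h(20): 37
merge g(31) and 37: 68
merge d(44) and e(50): 94
merge b(53) and 68: 121
merge 94 and f(120): 214
merge 121 and 214: 335
Each symbol's bit-cost is frequency × depth; summing gives 886 bits (equivalently 17 + 37 + 68 + 94 + 121 + 214 + 335).

886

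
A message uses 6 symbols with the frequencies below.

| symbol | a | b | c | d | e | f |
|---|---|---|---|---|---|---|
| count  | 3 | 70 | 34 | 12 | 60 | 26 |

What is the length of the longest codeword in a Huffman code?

4

Merge the two lowest-weight nodes at each step:
merge a(3) and d(12): 15
merge 15 and f(26): 41
merge c(34) and 41: 75
merge e(60) and b(70): 130
merge 75 and 130: 205
The first pair merged (a, d) ends up deepest, at depth 4.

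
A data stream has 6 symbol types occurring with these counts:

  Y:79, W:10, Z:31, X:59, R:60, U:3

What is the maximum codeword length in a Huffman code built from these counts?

4

Merge the two lowest-weight nodes at each step:
U(3) + W(10) → 13
13 + Z(31) → 44
44 + X(59) → 103
R(60) + Y(79) → 139
103 + 139 → 242
The first pair merged (U, W) ends up deepest, at depth 4.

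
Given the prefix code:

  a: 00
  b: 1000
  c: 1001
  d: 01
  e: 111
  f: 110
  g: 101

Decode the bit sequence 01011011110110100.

Read left to right; each codeword is recognised as soon as it completes (prefix code):
  01→d | 01→d | 101→g | 111→e | 01→d | 101→g | 00→a
Decoded message: ddgedga

ddgedga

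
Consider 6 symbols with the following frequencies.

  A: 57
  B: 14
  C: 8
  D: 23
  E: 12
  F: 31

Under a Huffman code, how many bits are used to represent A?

Huffman merges, smallest pair first:
combine C(8), E(12) → 20
combine B(14), 20 → 34
combine D(23), F(31) → 54
combine 34, 54 → 88
combine A(57), 88 → 145
A is merged only at the final step, so code length = 1.

1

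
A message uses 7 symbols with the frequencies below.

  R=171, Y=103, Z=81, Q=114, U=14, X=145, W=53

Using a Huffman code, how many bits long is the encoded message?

1794

Merge the two smallest weights repeatedly:
merge U(14) and W(53): 67
merge 67 and Z(81): 148
merge Y(103) and Q(114): 217
merge X(145) and 148: 293
merge R(171) and 217: 388
merge 293 and 388: 681
The encoded length is the sum of every internal node's weight: 67 + 148 + 217 + 293 + 388 + 681 = 1794 bits.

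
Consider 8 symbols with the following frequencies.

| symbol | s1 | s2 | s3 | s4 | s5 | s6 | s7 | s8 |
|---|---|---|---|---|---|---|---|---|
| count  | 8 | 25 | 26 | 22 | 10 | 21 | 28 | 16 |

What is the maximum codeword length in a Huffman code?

4

Merge the two lowest-weight nodes at each step:
combine s1(8), s5(10) → 18
combine s8(16), 18 → 34
combine s6(21), s4(22) → 43
combine s2(25), s3(26) → 51
combine s7(28), 34 → 62
combine 43, 51 → 94
combine 62, 94 → 156
Maximum depth reached is 4.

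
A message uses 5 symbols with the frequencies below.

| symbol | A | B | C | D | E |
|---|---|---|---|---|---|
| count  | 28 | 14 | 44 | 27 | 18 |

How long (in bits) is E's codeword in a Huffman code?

3

Repeatedly merge the two smallest:
B(14) + E(18) → 32
D(27) + A(28) → 55
32 + C(44) → 76
55 + 76 → 131
E sits 3 levels below the root, so its codeword is 3 bits.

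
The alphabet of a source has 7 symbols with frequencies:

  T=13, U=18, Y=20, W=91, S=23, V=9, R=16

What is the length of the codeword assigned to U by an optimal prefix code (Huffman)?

Huffman merges, smallest pair first:
V(9) + T(13) → 22
R(16) + U(18) → 34
Y(20) + 22 → 42
S(23) + 34 → 57
42 + 57 → 99
W(91) + 99 → 190
The subtree containing U is merged 4 times, so code length = 4.

4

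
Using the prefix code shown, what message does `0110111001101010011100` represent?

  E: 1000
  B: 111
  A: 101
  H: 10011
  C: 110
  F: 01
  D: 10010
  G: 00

Read left to right; each codeword is recognised as soon as it completes (prefix code):
  01→F | 101→A | 110→C | 01→F | 101→A | 01→F | 00→G | 111→B | 00→G
Decoded message: FACFAFGBG

FACFAFGBG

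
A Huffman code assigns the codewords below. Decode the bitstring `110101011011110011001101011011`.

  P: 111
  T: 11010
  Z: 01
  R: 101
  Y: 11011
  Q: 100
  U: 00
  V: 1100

TRRPUVTY

Read left to right; each codeword is recognised as soon as it completes (prefix code):
  11010→T | 101→R | 101→R | 111→P | 00→U | 1100→V | 11010→T | 11011→Y
Decoded message: TRRPUVTY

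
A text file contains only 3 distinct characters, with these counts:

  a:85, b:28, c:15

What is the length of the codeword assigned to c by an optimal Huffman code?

Build the tree from the bottom:
merge c(15) and b(28): 43
merge 43 and a(85): 128
c's leaf is at depth 2, giving a 2-bit codeword.

2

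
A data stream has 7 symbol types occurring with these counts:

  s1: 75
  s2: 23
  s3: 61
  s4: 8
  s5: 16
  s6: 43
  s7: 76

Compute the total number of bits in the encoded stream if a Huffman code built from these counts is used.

Merge the two smallest weights repeatedly:
s4(8) + s5(16) → 24
s2(23) + 24 → 47
s6(43) + 47 → 90
s3(61) + s1(75) → 136
s7(76) + 90 → 166
136 + 166 → 302
The encoded length is the sum of every internal node's weight: 24 + 47 + 90 + 136 + 166 + 302 = 765 bits.

765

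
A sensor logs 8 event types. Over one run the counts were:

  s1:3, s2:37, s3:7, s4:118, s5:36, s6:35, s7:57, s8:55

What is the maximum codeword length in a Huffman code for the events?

Merge the two lowest-weight nodes at each step:
s1(3) + s3(7) → 10
10 + s6(35) → 45
s5(36) + s2(37) → 73
45 + s8(55) → 100
s7(57) + 73 → 130
100 + s4(118) → 218
130 + 218 → 348
The rarest symbols sit at the bottom; the longest codeword is 5 bits.

5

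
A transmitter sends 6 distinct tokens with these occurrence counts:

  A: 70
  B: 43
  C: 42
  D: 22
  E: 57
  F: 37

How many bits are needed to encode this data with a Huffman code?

Merge the two smallest weights repeatedly:
merge D(22) and F(37): 59
merge C(42) and B(43): 85
merge E(57) and 59: 116
merge A(70) and 85: 155
merge 116 and 155: 271
The encoded length is the sum of every internal node's weight: 59 + 85 + 116 + 155 + 271 = 686 bits.

686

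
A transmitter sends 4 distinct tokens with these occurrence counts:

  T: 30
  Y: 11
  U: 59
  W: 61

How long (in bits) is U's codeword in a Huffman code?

2

Huffman merges, smallest pair first:
Y(11) + T(30) → 41
41 + U(59) → 100
W(61) + 100 → 161
U sits 2 levels below the root, so its codeword is 2 bits.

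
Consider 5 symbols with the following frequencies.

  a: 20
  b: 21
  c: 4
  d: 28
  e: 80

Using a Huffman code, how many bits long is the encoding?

Greedily combine the two least-frequent nodes:
merge c(4) and a(20): 24
merge b(21) and 24: 45
merge d(28) and 45: 73
merge 73 and e(80): 153
Each symbol's bit-cost is frequency × depth; summing gives 295 bits (equivalently 24 + 45 + 73 + 153).

295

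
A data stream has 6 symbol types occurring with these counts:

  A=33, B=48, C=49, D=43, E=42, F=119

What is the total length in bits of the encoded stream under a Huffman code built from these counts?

834

Greedily combine the two least-frequent nodes:
merge A(33) and E(42): 75
merge D(43) and B(48): 91
merge C(49) and 75: 124
merge 91 and F(119): 210
merge 124 and 210: 334
The encoded length is the sum of every internal node's weight: 75 + 91 + 124 + 210 + 334 = 834 bits.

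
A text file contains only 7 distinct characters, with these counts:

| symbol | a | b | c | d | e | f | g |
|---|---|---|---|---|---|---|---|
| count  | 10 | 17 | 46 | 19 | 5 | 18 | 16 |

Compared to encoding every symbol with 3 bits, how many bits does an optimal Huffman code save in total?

50

Fixed-length: 3 bits × 131 symbols = 393 bits.
Huffman merges:
merge e(5) and a(10): 15
merge 15 and g(16): 31
merge b(17) and f(18): 35
merge d(19) and 31: 50
merge 35 and c(46): 81
merge 50 and 81: 131
Huffman total = 15 + 31 + 35 + 50 + 81 + 131 = 343 bits.
Saving = 393 − 343 = 50 bits.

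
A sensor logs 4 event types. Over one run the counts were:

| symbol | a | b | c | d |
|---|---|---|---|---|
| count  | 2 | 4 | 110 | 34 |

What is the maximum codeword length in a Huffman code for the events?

3

Merge the two lowest-weight nodes at each step:
merge a(2) and b(4): 6
merge 6 and d(34): 40
merge 40 and c(110): 150
The first pair merged (a, b) ends up deepest, at depth 3.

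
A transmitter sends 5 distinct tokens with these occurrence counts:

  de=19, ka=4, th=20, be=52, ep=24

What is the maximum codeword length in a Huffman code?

Merge the two lowest-weight nodes at each step:
combine ka(4), de(19) → 23
combine th(20), 23 → 43
combine ep(24), 43 → 67
combine be(52), 67 → 119
Maximum depth reached is 4.

4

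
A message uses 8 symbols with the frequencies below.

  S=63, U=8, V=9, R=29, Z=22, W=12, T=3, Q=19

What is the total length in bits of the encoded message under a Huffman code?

Merge the two smallest weights repeatedly:
combine T(3), U(8) → 11
combine V(9), 11 → 20
combine W(12), Q(19) → 31
combine 20, Z(22) → 42
combine R(29), 31 → 60
combine 42, 60 → 102
combine S(63), 102 → 165
Total encoded bits = sum of merged weights = 11 + 20 + 31 + 42 + 60 + 102 + 165 = 431.

431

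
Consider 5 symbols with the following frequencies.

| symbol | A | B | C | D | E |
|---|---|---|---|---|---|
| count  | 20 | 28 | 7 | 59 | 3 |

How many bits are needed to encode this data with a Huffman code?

Build the Huffman tree bottom-up:
merge E(3) and C(7): 10
merge 10 and A(20): 30
merge B(28) and 30: 58
merge 58 and D(59): 117
Each symbol's bit-cost is frequency × depth; summing gives 215 bits (equivalently 10 + 30 + 58 + 117).

215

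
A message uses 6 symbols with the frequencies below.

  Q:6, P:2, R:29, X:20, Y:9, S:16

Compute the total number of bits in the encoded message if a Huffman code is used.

Greedily combine the two least-frequent nodes:
P(2) + Q(6) → 8
8 + Y(9) → 17
S(16) + 17 → 33
X(20) + R(29) → 49
33 + 49 → 82
Each symbol's bit-cost is frequency × depth; summing gives 189 bits (equivalently 8 + 17 + 33 + 49 + 82).

189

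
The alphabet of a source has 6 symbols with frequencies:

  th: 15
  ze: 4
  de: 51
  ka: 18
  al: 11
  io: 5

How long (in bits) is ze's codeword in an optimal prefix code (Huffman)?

4

Build the tree from the bottom:
merge ze(4) and io(5): 9
merge 9 and al(11): 20
merge th(15) and ka(18): 33
merge 20 and 33: 53
merge de(51) and 53: 104
ze sits 4 levels below the root, so its codeword is 4 bits.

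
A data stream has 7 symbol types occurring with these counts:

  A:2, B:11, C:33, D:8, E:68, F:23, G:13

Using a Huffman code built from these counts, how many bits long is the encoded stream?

Merge the two smallest weights repeatedly:
combine A(2), D(8) → 10
combine 10, B(11) → 21
combine G(13), 21 → 34
combine F(23), C(33) → 56
combine 34, 56 → 90
combine E(68), 90 → 158
Each symbol's bit-cost is frequency × depth; summing gives 369 bits (equivalently 10 + 21 + 34 + 56 + 90 + 158).

369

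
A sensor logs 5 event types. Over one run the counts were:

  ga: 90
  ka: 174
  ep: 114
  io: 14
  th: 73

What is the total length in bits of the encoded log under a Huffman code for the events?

Greedily combine the two least-frequent nodes:
io(14) + th(73) → 87
87 + ga(90) → 177
ep(114) + ka(174) → 288
177 + 288 → 465
Total encoded bits = sum of merged weights = 87 + 177 + 288 + 465 = 1017.

1017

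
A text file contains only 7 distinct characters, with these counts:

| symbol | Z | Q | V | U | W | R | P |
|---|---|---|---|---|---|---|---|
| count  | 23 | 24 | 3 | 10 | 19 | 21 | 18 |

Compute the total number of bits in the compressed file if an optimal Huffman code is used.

Build the Huffman tree bottom-up:
merge V(3) and U(10): 13
merge 13 and P(18): 31
merge W(19) and R(21): 40
merge Z(23) and Q(24): 47
merge 31 and 40: 71
merge 47 and 71: 118
Each symbol's bit-cost is frequency × depth; summing gives 320 bits (equivalently 13 + 31 + 40 + 47 + 71 + 118).

320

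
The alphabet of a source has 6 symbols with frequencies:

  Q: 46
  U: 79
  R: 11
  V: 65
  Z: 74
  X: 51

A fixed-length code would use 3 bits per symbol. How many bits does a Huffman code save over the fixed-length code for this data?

161

Fixed-length: 3 bits × 326 symbols = 978 bits.
Huffman merges:
R(11) + Q(46) → 57
X(51) + 57 → 108
V(65) + Z(74) → 139
U(79) + 108 → 187
139 + 187 → 326
Huffman total = 57 + 108 + 139 + 187 + 326 = 817 bits.
Saving = 978 − 817 = 161 bits.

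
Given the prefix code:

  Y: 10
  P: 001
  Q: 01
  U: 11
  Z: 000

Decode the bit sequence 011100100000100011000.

QUPZPZUZ

Read left to right; each codeword is recognised as soon as it completes (prefix code):
  01→Q | 11→U | 001→P | 000→Z | 001→P | 000→Z | 11→U | 000→Z
Decoded message: QUPZPZUZ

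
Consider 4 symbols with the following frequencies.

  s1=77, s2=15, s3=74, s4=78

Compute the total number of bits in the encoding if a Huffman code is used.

488

Merge the two smallest weights repeatedly:
combine s2(15), s3(74) → 89
combine s1(77), s4(78) → 155
combine 89, 155 → 244
The encoded length is the sum of every internal node's weight: 89 + 155 + 244 = 488 bits.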